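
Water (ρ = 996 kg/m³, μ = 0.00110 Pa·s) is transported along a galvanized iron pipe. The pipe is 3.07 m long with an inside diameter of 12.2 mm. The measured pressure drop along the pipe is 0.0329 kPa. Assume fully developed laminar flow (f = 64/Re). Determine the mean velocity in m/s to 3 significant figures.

V ≈ 0.0453 m/s

For laminar flow, f = 64/Re with Re = ρVD/μ, so Darcy-Weisbach reduces to ΔP = 32μLV/D². Solving for V: V = ΔP·D²/(32μL) = 32.9·(0.0122)²/(32·0.0011·3.07) = 0.04531 m/s.
Check: Re = ρVD/μ = 996·0.04531·0.0122/0.0011 = 500.6 < 2300, so the laminar assumption holds.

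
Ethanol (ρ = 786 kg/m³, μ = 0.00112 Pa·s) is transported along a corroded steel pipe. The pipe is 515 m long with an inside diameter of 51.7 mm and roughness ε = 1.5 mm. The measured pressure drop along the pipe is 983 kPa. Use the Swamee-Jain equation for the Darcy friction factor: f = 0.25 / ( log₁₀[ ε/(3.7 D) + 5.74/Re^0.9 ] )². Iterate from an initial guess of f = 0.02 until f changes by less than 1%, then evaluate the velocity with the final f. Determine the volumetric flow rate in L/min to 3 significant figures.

Rearranging Darcy-Weisbach: V = √(2·ΔP·D/(f·L·ρ)). With ε/D = 0.0015/0.0517 = 0.029, iterate starting from f = 0.02:
  f = 0.02 → V = √(2·9.83e+05·0.0517/(0.02·515·786)) = 3.543 m/s; Re = ρVD/μ = 1.286e+05; f → 0.05682
  f = 0.05682 → V = 2.102 m/s; Re = 7.627e+04; f → 0.05707
Converged (Δf/f < 1%). With the final f = 0.05707: V = √(2·9.83e+05·0.0517/(0.05707·515·786)) = 2.098 m/s.
Q = V·A = 2.098·(π/4·0.0517²) = 0.004403 m³/s = 264 L/min.

Q ≈ 264 L/min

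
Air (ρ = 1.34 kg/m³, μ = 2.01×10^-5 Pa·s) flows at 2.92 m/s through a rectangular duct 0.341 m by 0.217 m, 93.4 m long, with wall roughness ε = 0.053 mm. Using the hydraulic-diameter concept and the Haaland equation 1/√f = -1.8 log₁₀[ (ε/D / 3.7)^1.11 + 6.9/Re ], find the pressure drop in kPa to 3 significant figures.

Hydraulic diameter D_h = 4A/P = 4·(0.341·0.217)/(2·(0.341+0.217)) = 0.296/1.116 = 0.2652 m.
Re = ρVD_h/μ = 1.34·2.92·0.2652/2.01e-05 = 5.163e+04.
ε/D_h = 5.3e-05/0.2652 = 0.0002; Haaland gives 1/√f = -1.8 log₁₀[1.83e-05+0.000134] = 6.873, so f = 0.02117.
ΔP = f(L/D_h)(ρV²/2) = 0.02117·93.4/0.2652·5.713 = 42.59 Pa.
ΔP = 0.0426 kPa.

ΔP ≈ 0.0426 kPa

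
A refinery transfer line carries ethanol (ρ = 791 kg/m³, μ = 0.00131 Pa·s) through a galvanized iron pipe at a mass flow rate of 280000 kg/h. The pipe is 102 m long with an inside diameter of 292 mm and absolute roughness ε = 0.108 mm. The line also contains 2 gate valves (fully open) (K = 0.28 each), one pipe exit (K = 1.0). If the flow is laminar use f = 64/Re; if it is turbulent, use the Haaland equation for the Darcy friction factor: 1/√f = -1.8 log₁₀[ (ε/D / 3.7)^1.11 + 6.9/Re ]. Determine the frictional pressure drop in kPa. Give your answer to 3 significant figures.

ṁ = 280000 kg/h = 280000/3600 = 77.78 kg/s.
A = πD²/4 = π(0.292)²/4 = 0.06697 m²; mean velocity V = ṁ/(ρA) = 77.78/(791 · 0.06697) = 1.468 m/s.
Reynolds number Re = ρVD/μ = 791 · 1.468 · 0.292 / 0.00131 = 2.589e+05.
Re > 4000 → turbulent. Relative roughness ε/D = 0.000108/0.292 = 0.00037. Haaland: 1/√f = -1.8 log₁₀[(0.00037/3.7)^1.11 + 6.9/2.589e+05] = -1.8 log₁₀[3.63e-05 + 2.67e-05] = 7.562, so f = 0.01749.
Total minor-loss coefficient ΣK = 2·0.28 + 1·1 = 1.56.
ΔP = [f·L/D + ΣK]·(ρV²/2) = [0.01749·102/0.292 + 1.56]·(791·1.468²/2) = [6.109 + 1.56]·852.7 = 6539 Pa.
ΔP = 6539 Pa = 6.54 kPa.

ΔP ≈ 6.54 kPa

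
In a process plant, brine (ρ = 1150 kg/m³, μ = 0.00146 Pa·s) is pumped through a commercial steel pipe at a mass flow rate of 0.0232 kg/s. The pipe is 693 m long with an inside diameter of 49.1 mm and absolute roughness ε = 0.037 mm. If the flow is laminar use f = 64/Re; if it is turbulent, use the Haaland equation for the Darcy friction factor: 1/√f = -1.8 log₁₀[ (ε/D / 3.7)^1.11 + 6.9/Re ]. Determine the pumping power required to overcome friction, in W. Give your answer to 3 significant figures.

P ≈ 0.00289 W

A = πD²/4 = π(0.0491)²/4 = 0.001893 m²; mean velocity V = ṁ/(ρA) = 0.0232/(1150 · 0.001893) = 0.01065 m/s.
Reynolds number Re = ρVD/μ = 1150 · 0.01065 · 0.0491 / 0.00146 = 412.1.
Re < 2300 → laminar flow, so f = 64/Re = 64/412.1 = 0.1553 (the turbulent correlation is not needed).
Darcy-Weisbach: ΔP = f(L/D)(ρV²/2) = 0.1553·(693/0.0491)·(1150·0.01065²/2) = 0.1553·1.411e+04·0.06527 = 143.1 Pa.
Q = ṁ/ρ = 0.0232/1150 = 2.017e-05 m³/s.
Pumping power P = QΔP = 2.017e-05·143.1 = 0.002887 W = 0.00289 W.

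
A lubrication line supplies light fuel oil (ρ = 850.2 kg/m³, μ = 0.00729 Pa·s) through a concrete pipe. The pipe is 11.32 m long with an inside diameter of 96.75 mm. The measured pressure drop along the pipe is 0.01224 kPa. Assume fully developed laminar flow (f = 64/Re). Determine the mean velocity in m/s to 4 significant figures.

For laminar flow, f = 64/Re with Re = ρVD/μ, so Darcy-Weisbach reduces to ΔP = 32μLV/D². Solving for V: V = ΔP·D²/(32μL) = 12.24·(0.09675)²/(32·0.00729·11.32) = 0.04339 m/s.
Check: Re = ρVD/μ = 850.2·0.04339·0.09675/0.00729 = 489.6 < 2300, so the laminar assumption holds.

V ≈ 0.04339 m/s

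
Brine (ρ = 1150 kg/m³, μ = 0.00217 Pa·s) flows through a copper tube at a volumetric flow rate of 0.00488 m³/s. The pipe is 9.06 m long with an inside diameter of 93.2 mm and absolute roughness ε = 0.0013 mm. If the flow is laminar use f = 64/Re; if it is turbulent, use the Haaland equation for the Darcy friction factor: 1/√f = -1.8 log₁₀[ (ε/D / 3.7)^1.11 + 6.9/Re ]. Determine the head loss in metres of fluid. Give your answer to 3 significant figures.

Cross-sectional area A = πD²/4 = π(0.0932)²/4 = 0.006822 m²; mean velocity V = Q/A = 0.00488/0.006822 = 0.7153 m/s.
Reynolds number Re = ρVD/μ = 1150 · 0.7153 · 0.0932 / 0.00217 = 3.533e+04.
Re > 4000 → turbulent. Relative roughness ε/D = 1.3e-06/0.0932 = 1.39e-05. Haaland: 1/√f = -1.8 log₁₀[(1.39e-05/3.7)^1.11 + 6.9/3.533e+04] = -1.8 log₁₀[9.54e-07 + 0.000195] = 6.673, so f = 0.02246.
Darcy-Weisbach: ΔP = f(L/D)(ρV²/2) = 0.02246·(9.06/0.0932)·(1150·0.7153²/2) = 0.02246·97.21·294.2 = 642.3 Pa.
Head loss h_f = ΔP/(ρg) = 642.3/(1150·9.81) = 0.0569 m.

h_f ≈ 0.0569 m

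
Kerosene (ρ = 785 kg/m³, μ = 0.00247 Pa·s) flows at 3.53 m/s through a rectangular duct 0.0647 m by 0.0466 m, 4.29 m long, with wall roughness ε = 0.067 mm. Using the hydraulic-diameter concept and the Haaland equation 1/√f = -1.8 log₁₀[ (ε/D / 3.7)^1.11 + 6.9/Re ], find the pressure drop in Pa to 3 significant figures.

ΔP ≈ 9230 Pa

Hydraulic diameter D_h = 4A/P = 4·(0.0647·0.0466)/(2·(0.0647+0.0466)) = 0.01206/0.2226 = 0.05418 m.
Re = ρVD_h/μ = 785·3.53·0.05418/0.00247 = 6.078e+04.
ε/D_h = 6.7e-05/0.05418 = 0.00124; Haaland gives 1/√f = -1.8 log₁₀[0.000139+0.000114] = 6.477, so f = 0.02384.
ΔP = f(L/D_h)(ρV²/2) = 0.02384·4.29/0.05418·4891 = 9231 Pa.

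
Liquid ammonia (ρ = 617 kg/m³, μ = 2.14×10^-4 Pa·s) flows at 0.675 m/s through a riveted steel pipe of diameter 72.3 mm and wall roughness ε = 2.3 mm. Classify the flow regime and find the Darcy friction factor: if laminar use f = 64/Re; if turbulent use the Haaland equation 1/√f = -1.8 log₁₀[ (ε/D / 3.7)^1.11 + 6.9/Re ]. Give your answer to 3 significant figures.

f ≈ 0.0589

Re = ρVD/μ = 617·0.675·0.0723/0.000214 = 1.407e+05.
Re > 4000 → turbulent. ε/D = 0.0023/0.0723 = 0.0318; Haaland: 1/√f = -1.8 log₁₀[0.0051 + 4.9e-05] = 4.12, so f = 0.05892.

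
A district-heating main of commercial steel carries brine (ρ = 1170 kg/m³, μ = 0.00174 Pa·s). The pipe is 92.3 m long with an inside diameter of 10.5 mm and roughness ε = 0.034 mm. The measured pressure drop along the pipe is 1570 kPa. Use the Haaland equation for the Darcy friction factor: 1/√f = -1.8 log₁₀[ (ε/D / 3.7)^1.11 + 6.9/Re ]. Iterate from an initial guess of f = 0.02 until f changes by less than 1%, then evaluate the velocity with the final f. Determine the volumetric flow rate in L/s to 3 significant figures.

Q ≈ 0.271 L/s

Rearranging Darcy-Weisbach: V = √(2·ΔP·D/(f·L·ρ)). With ε/D = 3.4e-05/0.0105 = 0.00324, iterate starting from f = 0.02:
  f = 0.02 → V = √(2·1.57e+06·0.0105/(0.02·92.3·1170)) = 3.907 m/s; Re = ρVD/μ = 2.759e+04; f → 0.03043
  f = 0.03043 → V = 3.167 m/s; Re = 2.236e+04; f → 0.03115
  f = 0.03115 → V = 3.13 m/s; Re = 2.21e+04; f → 0.0312
Converged (Δf/f < 1%). With the final f = 0.0312: V = √(2·1.57e+06·0.0105/(0.0312·92.3·1170)) = 3.128 m/s.
Q = V·A = 3.128·(π/4·0.0105²) = 0.0002709 m³/s = 0.271 L/s.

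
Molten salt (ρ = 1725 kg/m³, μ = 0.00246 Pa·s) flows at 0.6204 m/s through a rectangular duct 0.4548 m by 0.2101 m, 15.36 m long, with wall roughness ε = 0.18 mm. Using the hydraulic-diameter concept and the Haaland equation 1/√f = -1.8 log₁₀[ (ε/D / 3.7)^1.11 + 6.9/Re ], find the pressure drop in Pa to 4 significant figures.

ΔP ≈ 356.4 Pa

Hydraulic diameter D_h = 4A/P = 4·(0.4548·0.2101)/(2·(0.4548+0.2101)) = 0.3822/1.33 = 0.2874 m.
Re = ρVD_h/μ = 1725·0.6204·0.2874/0.00246 = 1.25e+05.
ε/D_h = 0.00018/0.2874 = 0.000626; Haaland gives 1/√f = -1.8 log₁₀[6.51e-05+5.52e-05] = 7.056, so f = 0.02009.
ΔP = f(L/D_h)(ρV²/2) = 0.02009·15.36/0.2874·332 = 356.4 Pa.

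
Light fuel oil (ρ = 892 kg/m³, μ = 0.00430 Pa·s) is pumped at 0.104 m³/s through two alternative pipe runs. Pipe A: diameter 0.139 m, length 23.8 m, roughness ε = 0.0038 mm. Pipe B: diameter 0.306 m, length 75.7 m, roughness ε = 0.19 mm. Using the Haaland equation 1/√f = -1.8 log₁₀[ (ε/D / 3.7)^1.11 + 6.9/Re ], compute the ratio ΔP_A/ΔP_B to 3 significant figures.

Pipe A: V = Q/A = 0.104/0.01517 = 6.854 m/s; Re = 1.976e+05; ε/D = 2.73e-05; Haaland → f = 0.01571; ΔP_A = f(L/D)(ρV²/2) = 5.635e+04 Pa.
Pipe B: V = Q/A = 0.104/0.07354 = 1.414 m/s; Re = 8.977e+04; ε/D = 0.000621; Haaland → f = 0.02083; ΔP_B = f(L/D)(ρV²/2) = 4595 Pa.
ΔP_A/ΔP_B = 5.635e+04/4595 = 12.3.

ΔP_A/ΔP_B ≈ 12.3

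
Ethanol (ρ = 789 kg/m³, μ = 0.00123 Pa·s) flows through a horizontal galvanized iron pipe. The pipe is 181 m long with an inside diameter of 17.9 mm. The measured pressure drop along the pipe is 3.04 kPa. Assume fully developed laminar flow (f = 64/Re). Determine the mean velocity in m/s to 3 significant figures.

For laminar flow, f = 64/Re with Re = ρVD/μ, so Darcy-Weisbach reduces to ΔP = 32μLV/D². Solving for V: V = ΔP·D²/(32μL) = 3040·(0.0179)²/(32·0.00123·181) = 0.1367 m/s.
Check: Re = ρVD/μ = 789·0.1367·0.0179/0.00123 = 1570 < 2300, so the laminar assumption holds.

V ≈ 0.137 m/s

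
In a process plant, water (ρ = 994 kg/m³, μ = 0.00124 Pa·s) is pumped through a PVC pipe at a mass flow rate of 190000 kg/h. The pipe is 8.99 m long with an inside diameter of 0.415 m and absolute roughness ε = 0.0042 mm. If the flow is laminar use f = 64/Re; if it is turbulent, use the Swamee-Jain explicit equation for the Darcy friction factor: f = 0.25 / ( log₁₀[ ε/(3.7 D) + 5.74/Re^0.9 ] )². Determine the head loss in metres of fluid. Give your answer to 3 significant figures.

ṁ = 190000 kg/h = 190000/3600 = 52.78 kg/s.
A = πD²/4 = π(0.415)²/4 = 0.1353 m²; mean velocity V = ṁ/(ρA) = 52.78/(994 · 0.1353) = 0.3925 m/s.
Reynolds number Re = ρVD/μ = 994 · 0.3925 · 0.415 / 0.00124 = 1.306e+05.
Re > 4000 → turbulent. Relative roughness ε/D = 4.2e-06/0.415 = 1.01e-05. Swamee-Jain: f = 0.25/(log₁₀[1.01e-05/3.7 + 5.74/1.306e+05^0.9])² = 0.25/(log₁₀[2.74e-06 + 0.000143])² = 0.25/(-3.837)² = 0.01698.
Darcy-Weisbach: ΔP = f(L/D)(ρV²/2) = 0.01698·(8.99/0.415)·(994·0.3925²/2) = 0.01698·21.66·76.58 = 28.17 Pa.
Head loss h_f = ΔP/(ρg) = 28.17/(994·9.81) = 0.00289 m.

h_f ≈ 0.00289 m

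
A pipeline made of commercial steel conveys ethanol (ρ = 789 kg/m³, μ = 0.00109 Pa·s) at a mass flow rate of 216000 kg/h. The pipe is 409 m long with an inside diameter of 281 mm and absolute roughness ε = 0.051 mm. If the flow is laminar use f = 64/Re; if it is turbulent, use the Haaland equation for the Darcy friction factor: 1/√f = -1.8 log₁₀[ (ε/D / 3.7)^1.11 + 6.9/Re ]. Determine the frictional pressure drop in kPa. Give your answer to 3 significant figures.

ΔP ≈ 14.0 kPa

ṁ = 216000 kg/h = 216000/3600 = 60 kg/s.
A = πD²/4 = π(0.281)²/4 = 0.06202 m²; mean velocity V = ṁ/(ρA) = 60/(789 · 0.06202) = 1.226 m/s.
Reynolds number Re = ρVD/μ = 789 · 1.226 · 0.281 / 0.00109 = 2.494e+05.
Re > 4000 → turbulent. Relative roughness ε/D = 5.1e-05/0.281 = 0.000181. Haaland: 1/√f = -1.8 log₁₀[(0.000181/3.7)^1.11 + 6.9/2.494e+05] = -1.8 log₁₀[1.65e-05 + 2.77e-05] = 7.839, so f = 0.01627.
Darcy-Weisbach: ΔP = f(L/D)(ρV²/2) = 0.01627·(409/0.281)·(789·1.226²/2) = 0.01627·1456·593.2 = 1.405e+04 Pa.
ΔP = 1.405e+04 Pa = 14.0 kPa.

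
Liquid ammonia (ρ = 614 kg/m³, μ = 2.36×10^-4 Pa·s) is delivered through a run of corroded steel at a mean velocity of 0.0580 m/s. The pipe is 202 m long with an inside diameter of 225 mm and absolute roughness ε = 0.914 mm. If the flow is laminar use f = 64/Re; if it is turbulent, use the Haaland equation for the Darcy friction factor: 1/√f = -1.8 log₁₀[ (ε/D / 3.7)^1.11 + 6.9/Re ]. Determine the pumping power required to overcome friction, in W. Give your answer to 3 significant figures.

P ≈ 0.0669 W

Reynolds number Re = ρVD/μ = 614 · 0.058 · 0.225 / 0.000236 = 3.395e+04.
Re > 4000 → turbulent. Relative roughness ε/D = 0.000914/0.225 = 0.00406. Haaland: 1/√f = -1.8 log₁₀[(0.00406/3.7)^1.11 + 6.9/3.395e+04] = -1.8 log₁₀[0.000519 + 0.000203] = 5.655, so f = 0.03128.
Darcy-Weisbach: ΔP = f(L/D)(ρV²/2) = 0.03128·(202/0.225)·(614·0.058²/2) = 0.03128·897.8·1.033 = 29 Pa.
Q = V·A = 0.058·0.03976 = 0.002306 m³/s.
Pumping power P = QΔP = 0.002306·29 = 0.06687 W = 0.0669 W.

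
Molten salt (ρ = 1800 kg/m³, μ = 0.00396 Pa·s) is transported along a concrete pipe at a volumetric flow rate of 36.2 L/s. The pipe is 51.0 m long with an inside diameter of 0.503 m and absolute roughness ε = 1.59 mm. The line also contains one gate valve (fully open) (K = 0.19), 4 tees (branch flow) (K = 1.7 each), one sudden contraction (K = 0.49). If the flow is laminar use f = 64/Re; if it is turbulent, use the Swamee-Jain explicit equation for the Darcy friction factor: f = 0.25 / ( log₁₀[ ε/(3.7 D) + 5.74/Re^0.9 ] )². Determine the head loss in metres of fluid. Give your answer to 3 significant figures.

h_f ≈ 0.0177 m

Q = 36.2 L/s = 36.2/1000 = 0.0362 m³/s.
Cross-sectional area A = πD²/4 = π(0.503)²/4 = 0.1987 m²; mean velocity V = Q/A = 0.0362/0.1987 = 0.1822 m/s.
Reynolds number Re = ρVD/μ = 1800 · 0.1822 · 0.503 / 0.00396 = 4.165e+04.
Re > 4000 → turbulent. Relative roughness ε/D = 0.00159/0.503 = 0.00316. Swamee-Jain: f = 0.25/(log₁₀[0.00316/3.7 + 5.74/4.165e+04^0.9])² = 0.25/(log₁₀[0.000854 + 0.000399])² = 0.25/(-2.902)² = 0.02969.
Total minor-loss coefficient ΣK = 1·0.19 + 4·1.7 + 1·0.49 = 7.48.
ΔP = [f·L/D + ΣK]·(ρV²/2) = [0.02969·51/0.503 + 7.48]·(1800·0.1822²/2) = [3.01 + 7.48]·29.87 = 313.3 Pa.
Head loss h_f = ΔP/(ρg) = 313.3/(1800·9.81) = 0.0177 m.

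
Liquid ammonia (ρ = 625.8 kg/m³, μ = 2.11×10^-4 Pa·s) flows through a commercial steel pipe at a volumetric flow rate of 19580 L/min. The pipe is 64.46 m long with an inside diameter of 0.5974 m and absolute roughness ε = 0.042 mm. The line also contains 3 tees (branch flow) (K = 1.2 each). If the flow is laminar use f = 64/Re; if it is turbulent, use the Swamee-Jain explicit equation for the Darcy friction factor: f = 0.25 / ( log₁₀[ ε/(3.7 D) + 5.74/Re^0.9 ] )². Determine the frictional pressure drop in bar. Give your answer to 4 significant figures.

ΔP ≈ 0.02089 bar

Q = 19580 L/min = 19580/60000 = 0.3263 m³/s.
Cross-sectional area A = πD²/4 = π(0.5974)²/4 = 0.2803 m²; mean velocity V = Q/A = 0.3263/0.2803 = 1.164 m/s.
Reynolds number Re = ρVD/μ = 625.8 · 1.164 · 0.5974 / 0.000211 = 2.063e+06.
Re > 4000 → turbulent. Relative roughness ε/D = 4.2e-05/0.5974 = 7.03e-05. Swamee-Jain: f = 0.25/(log₁₀[7.03e-05/3.7 + 5.74/2.063e+06^0.9])² = 0.25/(log₁₀[1.9e-05 + 1.19e-05])² = 0.25/(-4.51)² = 0.01229.
Total minor-loss coefficient ΣK = 3·1.2 = 3.6.
ΔP = [f·L/D + ΣK]·(ρV²/2) = [0.01229·64.46/0.5974 + 3.6]·(625.8·1.164²/2) = [1.326 + 3.6]·424.1 = 2089 Pa.
ΔP = 2089 Pa = 0.02089 bar.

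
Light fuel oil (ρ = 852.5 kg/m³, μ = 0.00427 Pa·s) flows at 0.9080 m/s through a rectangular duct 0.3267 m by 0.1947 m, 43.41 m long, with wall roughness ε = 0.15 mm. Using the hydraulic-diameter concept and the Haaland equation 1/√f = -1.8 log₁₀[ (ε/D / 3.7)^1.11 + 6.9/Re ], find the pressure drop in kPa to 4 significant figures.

ΔP ≈ 1.442 kPa

Hydraulic diameter D_h = 4A/P = 4·(0.3267·0.1947)/(2·(0.3267+0.1947)) = 0.2544/1.043 = 0.244 m.
Re = ρVD_h/μ = 852.5·0.908·0.244/0.00427 = 4.423e+04.
ε/D_h = 0.00015/0.244 = 0.000615; Haaland gives 1/√f = -1.8 log₁₀[6.38e-05+0.000156] = 6.584, so f = 0.02307.
ΔP = f(L/D_h)(ρV²/2) = 0.02307·43.41/0.244·351.4 = 1442 Pa.
ΔP = 1.442 kPa.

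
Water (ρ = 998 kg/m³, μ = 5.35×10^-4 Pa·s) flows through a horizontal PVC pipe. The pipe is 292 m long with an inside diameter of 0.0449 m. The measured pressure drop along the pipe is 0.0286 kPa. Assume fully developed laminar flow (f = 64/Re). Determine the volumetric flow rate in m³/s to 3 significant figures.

Q ≈ 1.83×10^-5 m³/s

For laminar flow, f = 64/Re with Re = ρVD/μ, so Darcy-Weisbach reduces to ΔP = 32μLV/D². Solving for V: V = ΔP·D²/(32μL) = 28.6·(0.0449)²/(32·0.000535·292) = 0.01153 m/s.
Check: Re = ρVD/μ = 998·0.01153·0.0449/0.000535 = 966 < 2300, so the laminar assumption holds.
Q = V·A = 0.01153·(π/4·0.0449²) = 1.826e-05 m³/s = 1.83×10^-5 m³/s.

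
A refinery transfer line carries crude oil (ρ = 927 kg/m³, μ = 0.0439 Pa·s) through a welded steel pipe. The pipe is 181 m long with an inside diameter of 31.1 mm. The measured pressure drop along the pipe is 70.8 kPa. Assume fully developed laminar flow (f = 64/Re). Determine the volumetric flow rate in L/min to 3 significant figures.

Q ≈ 12.3 L/min

For laminar flow, f = 64/Re with Re = ρVD/μ, so Darcy-Weisbach reduces to ΔP = 32μLV/D². Solving for V: V = ΔP·D²/(32μL) = 7.08e+04·(0.0311)²/(32·0.0439·181) = 0.2693 m/s.
Check: Re = ρVD/μ = 927·0.2693·0.0311/0.0439 = 176.9 < 2300, so the laminar assumption holds.
Q = V·A = 0.2693·(π/4·0.0311²) = 0.0002046 m³/s = 12.3 L/min.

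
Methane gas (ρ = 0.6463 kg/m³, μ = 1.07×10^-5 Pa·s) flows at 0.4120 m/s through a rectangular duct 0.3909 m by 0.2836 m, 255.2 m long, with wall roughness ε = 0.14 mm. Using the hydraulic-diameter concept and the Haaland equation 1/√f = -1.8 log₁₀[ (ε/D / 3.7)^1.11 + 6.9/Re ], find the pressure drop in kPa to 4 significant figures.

Hydraulic diameter D_h = 4A/P = 4·(0.3909·0.2836)/(2·(0.3909+0.2836)) = 0.4434/1.349 = 0.3287 m.
Re = ρVD_h/μ = 0.6463·0.412·0.3287/1.07e-05 = 8180.
ε/D_h = 0.00014/0.3287 = 0.000426; Haaland gives 1/√f = -1.8 log₁₀[4.24e-05+0.000843] = 5.495, so f = 0.03312.
ΔP = f(L/D_h)(ρV²/2) = 0.03312·255.2/0.3287·0.05485 = 1.411 Pa.
ΔP = 0.001411 kPa.

ΔP ≈ 0.001411 kPa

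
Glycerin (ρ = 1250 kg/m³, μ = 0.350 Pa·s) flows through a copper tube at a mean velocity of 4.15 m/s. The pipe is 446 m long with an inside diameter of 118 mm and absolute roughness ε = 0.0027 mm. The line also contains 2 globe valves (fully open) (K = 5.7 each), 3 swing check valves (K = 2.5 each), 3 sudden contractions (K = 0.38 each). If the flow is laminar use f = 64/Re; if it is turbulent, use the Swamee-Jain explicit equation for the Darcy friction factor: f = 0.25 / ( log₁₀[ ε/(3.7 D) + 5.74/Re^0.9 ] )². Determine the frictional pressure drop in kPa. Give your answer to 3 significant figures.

ΔP ≈ 1700 kPa

Reynolds number Re = ρVD/μ = 1250 · 4.15 · 0.118 / 0.35 = 1749.
Re < 2300 → laminar flow, so f = 64/Re = 64/1749 = 0.03659 (the turbulent correlation is not needed).
Total minor-loss coefficient ΣK = 2·5.7 + 3·2.5 + 3·0.38 = 20.
ΔP = [f·L/D + ΣK]·(ρV²/2) = [0.03659·446/0.118 + 20]·(1250·4.15²/2) = [138.3 + 20]·1.076e+04 = 1.705e+06 Pa.
ΔP = 1.705e+06 Pa = 1700 kPa.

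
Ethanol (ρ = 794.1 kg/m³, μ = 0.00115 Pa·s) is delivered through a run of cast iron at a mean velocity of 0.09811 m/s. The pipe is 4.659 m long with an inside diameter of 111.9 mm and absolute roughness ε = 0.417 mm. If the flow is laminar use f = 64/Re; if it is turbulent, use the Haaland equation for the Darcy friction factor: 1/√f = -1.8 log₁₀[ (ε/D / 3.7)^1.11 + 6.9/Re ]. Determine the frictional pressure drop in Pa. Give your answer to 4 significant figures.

ΔP ≈ 6.006 Pa

Reynolds number Re = ρVD/μ = 794.1 · 0.09811 · 0.1119 / 0.00115 = 7581.
Re > 4000 → turbulent. Relative roughness ε/D = 0.000417/0.1119 = 0.00373. Haaland: 1/√f = -1.8 log₁₀[(0.00373/3.7)^1.11 + 6.9/7581] = -1.8 log₁₀[0.000471 + 0.00091] = 5.147, so f = 0.03774.
Darcy-Weisbach: ΔP = f(L/D)(ρV²/2) = 0.03774·(4.659/0.1119)·(794.1·0.09811²/2) = 0.03774·41.64·3.822 = 6.006 Pa.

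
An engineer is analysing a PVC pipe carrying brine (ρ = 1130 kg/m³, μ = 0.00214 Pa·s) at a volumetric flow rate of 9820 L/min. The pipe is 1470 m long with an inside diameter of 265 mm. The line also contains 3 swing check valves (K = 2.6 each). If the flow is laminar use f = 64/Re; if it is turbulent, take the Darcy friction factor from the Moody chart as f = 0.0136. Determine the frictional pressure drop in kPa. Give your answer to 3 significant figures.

ΔP ≈ 414 kPa

Q = 9820 L/min = 9820/60000 = 0.1637 m³/s.
Cross-sectional area A = πD²/4 = π(0.265)²/4 = 0.05515 m²; mean velocity V = Q/A = 0.1637/0.05515 = 2.967 m/s.
Reynolds number Re = ρVD/μ = 1130 · 2.967 · 0.265 / 0.00214 = 4.152e+05.
Re > 4000 → turbulent; use the Moody-chart value f = 0.0136.
Total minor-loss coefficient ΣK = 3·2.6 = 7.8.
ΔP = [f·L/D + ΣK]·(ρV²/2) = [0.0136·1470/0.265 + 7.8]·(1130·2.967²/2) = [75.44 + 7.8]·4975 = 4.141e+05 Pa.
ΔP = 4.141e+05 Pa = 414 kPa.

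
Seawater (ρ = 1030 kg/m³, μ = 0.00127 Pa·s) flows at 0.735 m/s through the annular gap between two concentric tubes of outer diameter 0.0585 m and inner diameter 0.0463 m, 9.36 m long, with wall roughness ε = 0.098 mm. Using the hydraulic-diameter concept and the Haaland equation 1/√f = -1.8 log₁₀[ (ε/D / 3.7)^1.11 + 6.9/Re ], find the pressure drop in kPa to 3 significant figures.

ΔP ≈ 9.12 kPa

Hydraulic diameter D_h = 4A/P = D_o - D_i = 0.0585 - 0.0463 = 0.0122 m.
Re = ρVD_h/μ = 1030·0.735·0.0122/0.00127 = 7272.
ε/D_h = 9.8e-05/0.0122 = 0.00803; Haaland gives 1/√f = -1.8 log₁₀[0.00111+0.000949] = 4.837, so f = 0.04274.
ΔP = f(L/D_h)(ρV²/2) = 0.04274·9.36/0.0122·278.2 = 9123 Pa.
ΔP = 9.12 kPa.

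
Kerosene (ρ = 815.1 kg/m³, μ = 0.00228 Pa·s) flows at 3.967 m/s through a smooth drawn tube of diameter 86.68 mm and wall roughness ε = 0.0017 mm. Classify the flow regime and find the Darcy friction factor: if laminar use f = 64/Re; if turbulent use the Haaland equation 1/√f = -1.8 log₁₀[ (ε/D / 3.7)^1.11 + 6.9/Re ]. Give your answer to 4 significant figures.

Re = ρVD/μ = 815.1·3.967·0.08668/0.00228 = 1.229e+05.
Re > 4000 → turbulent. ε/D = 1.7e-06/0.08668 = 1.96e-05; Haaland: 1/√f = -1.8 log₁₀[1.39e-06 + 5.61e-05] = 7.632, so f = 0.01717.

f ≈ 0.01717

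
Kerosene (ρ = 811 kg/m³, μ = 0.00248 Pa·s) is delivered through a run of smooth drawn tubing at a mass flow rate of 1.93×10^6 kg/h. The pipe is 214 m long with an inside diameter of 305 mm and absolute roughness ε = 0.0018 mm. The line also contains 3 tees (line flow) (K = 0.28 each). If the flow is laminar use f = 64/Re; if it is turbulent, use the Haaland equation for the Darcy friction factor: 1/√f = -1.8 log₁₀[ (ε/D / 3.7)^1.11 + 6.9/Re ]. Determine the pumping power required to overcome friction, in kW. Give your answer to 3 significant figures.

ṁ = 1.93×10^6 kg/h = 1.93×10^6/3600 = 536.1 kg/s.
A = πD²/4 = π(0.305)²/4 = 0.07306 m²; mean velocity V = ṁ/(ρA) = 536.1/(811 · 0.07306) = 9.048 m/s.
Reynolds number Re = ρVD/μ = 811 · 9.048 · 0.305 / 0.00248 = 9.024e+05.
Re > 4000 → turbulent. Relative roughness ε/D = 1.8e-06/0.305 = 5.9e-06. Haaland: 1/√f = -1.8 log₁₀[(5.9e-06/3.7)^1.11 + 6.9/9.024e+05] = -1.8 log₁₀[3.67e-07 + 7.65e-06] = 9.173, so f = 0.01188.
Total minor-loss coefficient ΣK = 3·0.28 = 0.84.
ΔP = [f·L/D + ΣK]·(ρV²/2) = [0.01188·214/0.305 + 0.84]·(811·9.048²/2) = [8.338 + 0.84]·3.32e+04 = 3.047e+05 Pa.
Q = ṁ/ρ = 536.1/811 = 0.661 m³/s.
Pumping power P = QΔP = 0.661·3.047e+05 = 201400 W = 201 kW.

P ≈ 201 kW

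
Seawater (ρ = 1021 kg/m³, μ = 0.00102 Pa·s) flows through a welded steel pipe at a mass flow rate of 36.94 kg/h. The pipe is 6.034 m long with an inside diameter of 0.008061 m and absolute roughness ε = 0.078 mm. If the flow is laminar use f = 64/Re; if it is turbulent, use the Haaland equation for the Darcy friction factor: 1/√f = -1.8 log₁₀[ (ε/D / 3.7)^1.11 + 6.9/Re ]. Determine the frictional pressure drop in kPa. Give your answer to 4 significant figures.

ΔP ≈ 0.5969 kPa

ṁ = 36.94 kg/h = 36.94/3600 = 0.01026 kg/s.
A = πD²/4 = π(0.008061)²/4 = 5.103e-05 m²; mean velocity V = ṁ/(ρA) = 0.01026/(1021 · 5.103e-05) = 0.1969 m/s.
Reynolds number Re = ρVD/μ = 1021 · 0.1969 · 0.008061 / 0.00102 = 1589.
Re < 2300 → laminar flow, so f = 64/Re = 64/1589 = 0.04028 (the turbulent correlation is not needed).
Darcy-Weisbach: ΔP = f(L/D)(ρV²/2) = 0.04028·(6.034/0.008061)·(1021·0.1969²/2) = 0.04028·748.5·19.8 = 596.9 Pa.
ΔP = 596.9 Pa = 0.5969 kPa.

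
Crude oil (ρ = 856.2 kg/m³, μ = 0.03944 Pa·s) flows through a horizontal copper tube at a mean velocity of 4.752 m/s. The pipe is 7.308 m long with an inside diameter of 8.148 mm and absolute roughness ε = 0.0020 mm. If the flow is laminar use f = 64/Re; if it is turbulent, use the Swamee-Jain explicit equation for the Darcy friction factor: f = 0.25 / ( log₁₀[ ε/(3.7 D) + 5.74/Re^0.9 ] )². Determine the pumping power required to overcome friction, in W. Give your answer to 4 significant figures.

P ≈ 163.6 W

Reynolds number Re = ρVD/μ = 856.2 · 4.752 · 0.008148 / 0.0394 = 840.6.
Re < 2300 → laminar flow, so f = 64/Re = 64/840.6 = 0.07614 (the turbulent correlation is not needed).
Darcy-Weisbach: ΔP = f(L/D)(ρV²/2) = 0.07614·(7.308/0.008148)·(856.2·4.752²/2) = 0.07614·896.9·9667 = 6.602e+05 Pa.
Q = V·A = 4.752·5.214e-05 = 0.0002478 m³/s.
Pumping power P = QΔP = 0.0002478·6.602e+05 = 163.58 W = 163.6 W.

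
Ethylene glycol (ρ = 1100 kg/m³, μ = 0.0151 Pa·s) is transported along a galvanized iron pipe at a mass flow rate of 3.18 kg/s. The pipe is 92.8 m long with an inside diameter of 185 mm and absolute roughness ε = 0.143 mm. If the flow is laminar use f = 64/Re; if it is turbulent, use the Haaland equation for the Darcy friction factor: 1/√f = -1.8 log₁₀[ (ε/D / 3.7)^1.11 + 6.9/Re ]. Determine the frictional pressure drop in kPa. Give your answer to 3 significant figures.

A = πD²/4 = π(0.185)²/4 = 0.02688 m²; mean velocity V = ṁ/(ρA) = 3.18/(1100 · 0.02688) = 0.1075 m/s.
Reynolds number Re = ρVD/μ = 1100 · 0.1075 · 0.185 / 0.0151 = 1449.
Re < 2300 → laminar flow, so f = 64/Re = 64/1449 = 0.04416 (the turbulent correlation is not needed).
Darcy-Weisbach: ΔP = f(L/D)(ρV²/2) = 0.04416·(92.8/0.185)·(1100·0.1075²/2) = 0.04416·501.6·6.362 = 140.9 Pa.
ΔP = 140.9 Pa = 0.141 kPa.

ΔP ≈ 0.141 kPa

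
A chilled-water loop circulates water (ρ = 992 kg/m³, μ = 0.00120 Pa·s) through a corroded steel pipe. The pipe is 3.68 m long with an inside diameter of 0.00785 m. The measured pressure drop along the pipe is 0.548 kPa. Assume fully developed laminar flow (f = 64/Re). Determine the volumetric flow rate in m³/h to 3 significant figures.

Q ≈ 0.0416 m³/h

For laminar flow, f = 64/Re with Re = ρVD/μ, so Darcy-Weisbach reduces to ΔP = 32μLV/D². Solving for V: V = ΔP·D²/(32μL) = 548·(0.00785)²/(32·0.0012·3.68) = 0.239 m/s.
Check: Re = ρVD/μ = 992·0.239·0.00785/0.0012 = 1551 < 2300, so the laminar assumption holds.
Q = V·A = 0.239·(π/4·0.00785²) = 1.157e-05 m³/s = 0.0416 m³/h.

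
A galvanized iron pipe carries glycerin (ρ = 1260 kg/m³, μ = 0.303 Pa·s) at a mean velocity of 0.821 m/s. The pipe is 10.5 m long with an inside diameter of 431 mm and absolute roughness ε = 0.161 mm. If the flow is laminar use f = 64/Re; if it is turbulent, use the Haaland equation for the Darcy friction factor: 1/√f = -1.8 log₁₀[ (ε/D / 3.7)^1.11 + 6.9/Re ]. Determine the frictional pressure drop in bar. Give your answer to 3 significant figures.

Reynolds number Re = ρVD/μ = 1260 · 0.821 · 0.431 / 0.303 = 1471.
Re < 2300 → laminar flow, so f = 64/Re = 64/1471 = 0.04349 (the turbulent correlation is not needed).
Darcy-Weisbach: ΔP = f(L/D)(ρV²/2) = 0.04349·(10.5/0.431)·(1260·0.821²/2) = 0.04349·24.36·424.6 = 450 Pa.
ΔP = 450 Pa = 0.00450 bar.

ΔP ≈ 0.00450 bar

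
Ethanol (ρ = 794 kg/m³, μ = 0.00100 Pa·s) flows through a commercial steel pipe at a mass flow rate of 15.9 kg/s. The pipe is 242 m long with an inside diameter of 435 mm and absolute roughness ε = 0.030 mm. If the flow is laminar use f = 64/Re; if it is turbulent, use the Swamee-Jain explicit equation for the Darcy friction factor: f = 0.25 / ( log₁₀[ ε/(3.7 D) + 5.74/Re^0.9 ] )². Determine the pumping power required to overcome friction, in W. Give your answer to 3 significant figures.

A = πD²/4 = π(0.435)²/4 = 0.1486 m²; mean velocity V = ṁ/(ρA) = 15.9/(794 · 0.1486) = 0.1347 m/s.
Reynolds number Re = ρVD/μ = 794 · 0.1347 · 0.435 / 0.001 = 4.654e+04.
Re > 4000 → turbulent. Relative roughness ε/D = 3e-05/0.435 = 6.9e-05. Swamee-Jain: f = 0.25/(log₁₀[6.9e-05/3.7 + 5.74/4.654e+04^0.9])² = 0.25/(log₁₀[1.86e-05 + 0.000361])² = 0.25/(-3.42)² = 0.02137.
Darcy-Weisbach: ΔP = f(L/D)(ρV²/2) = 0.02137·(242/0.435)·(794·0.1347²/2) = 0.02137·556.3·7.208 = 85.69 Pa.
Q = ṁ/ρ = 15.9/794 = 0.02003 m³/s.
Pumping power P = QΔP = 0.02003·85.69 = 1.716 W = 1.72 W.

P ≈ 1.72 W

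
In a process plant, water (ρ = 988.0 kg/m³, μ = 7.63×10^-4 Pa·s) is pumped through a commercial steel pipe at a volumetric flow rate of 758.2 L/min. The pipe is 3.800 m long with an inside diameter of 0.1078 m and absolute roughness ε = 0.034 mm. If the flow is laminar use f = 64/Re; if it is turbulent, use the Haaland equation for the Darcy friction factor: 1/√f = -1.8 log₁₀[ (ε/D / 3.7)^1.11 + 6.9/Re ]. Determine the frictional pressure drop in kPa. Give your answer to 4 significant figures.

Q = 758.2 L/min = 758.2/60000 = 0.01264 m³/s.
Cross-sectional area A = πD²/4 = π(0.1078)²/4 = 0.009127 m²; mean velocity V = Q/A = 0.01264/0.009127 = 1.385 m/s.
Reynolds number Re = ρVD/μ = 988 · 1.385 · 0.1078 / 0.000763 = 1.933e+05.
Re > 4000 → turbulent. Relative roughness ε/D = 3.4e-05/0.1078 = 0.000315. Haaland: 1/√f = -1.8 log₁₀[(0.000315/3.7)^1.11 + 6.9/1.933e+05] = -1.8 log₁₀[3.04e-05 + 3.57e-05] = 7.523, so f = 0.01767.
Darcy-Weisbach: ΔP = f(L/D)(ρV²/2) = 0.01767·(3.8/0.1078)·(988·1.385²/2) = 0.01767·35.25·947 = 589.7 Pa.
ΔP = 589.7 Pa = 0.5897 kPa.

ΔP ≈ 0.5897 kPa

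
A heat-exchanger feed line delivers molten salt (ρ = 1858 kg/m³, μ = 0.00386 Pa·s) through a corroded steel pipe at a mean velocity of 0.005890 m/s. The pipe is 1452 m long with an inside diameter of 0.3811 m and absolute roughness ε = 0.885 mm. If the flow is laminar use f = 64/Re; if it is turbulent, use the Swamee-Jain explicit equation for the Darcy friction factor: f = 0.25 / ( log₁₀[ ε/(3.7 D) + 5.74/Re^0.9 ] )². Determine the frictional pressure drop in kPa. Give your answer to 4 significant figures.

Reynolds number Re = ρVD/μ = 1858 · 0.00589 · 0.3811 / 0.00386 = 1080.
Re < 2300 → laminar flow, so f = 64/Re = 64/1080 = 0.05923 (the turbulent correlation is not needed).
Darcy-Weisbach: ΔP = f(L/D)(ρV²/2) = 0.05923·(1452/0.3811)·(1858·0.00589²/2) = 0.05923·3810·0.03223 = 7.273 Pa.
ΔP = 7.273 Pa = 0.007273 kPa.

ΔP ≈ 0.007273 kPa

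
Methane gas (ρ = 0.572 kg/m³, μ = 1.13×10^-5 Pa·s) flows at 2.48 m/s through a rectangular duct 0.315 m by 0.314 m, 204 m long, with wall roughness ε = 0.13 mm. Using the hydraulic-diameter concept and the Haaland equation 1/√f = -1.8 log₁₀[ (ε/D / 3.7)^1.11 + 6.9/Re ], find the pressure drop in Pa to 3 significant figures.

Hydraulic diameter D_h = 4A/P = 4·(0.315·0.314)/(2·(0.315+0.314)) = 0.3956/1.258 = 0.3145 m.
Re = ρVD_h/μ = 0.572·2.48·0.3145/1.13e-05 = 3.948e+04.
ε/D_h = 0.00013/0.3145 = 0.000413; Haaland gives 1/√f = -1.8 log₁₀[4.11e-05+0.000175] = 6.599, so f = 0.02297.
ΔP = f(L/D_h)(ρV²/2) = 0.02297·204/0.3145·1.759 = 26.2 Pa.

ΔP ≈ 26.2 Pa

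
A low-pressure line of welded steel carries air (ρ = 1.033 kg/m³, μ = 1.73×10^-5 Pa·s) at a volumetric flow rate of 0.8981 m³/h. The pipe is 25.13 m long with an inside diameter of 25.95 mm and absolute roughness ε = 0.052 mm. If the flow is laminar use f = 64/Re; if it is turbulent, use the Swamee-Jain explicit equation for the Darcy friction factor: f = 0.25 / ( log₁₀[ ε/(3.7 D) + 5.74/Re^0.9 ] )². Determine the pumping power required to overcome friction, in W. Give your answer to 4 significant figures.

Q = 0.8981 m³/h = 0.8981/3600 = 0.0002495 m³/s.
Cross-sectional area A = πD²/4 = π(0.02595)²/4 = 0.0005289 m²; mean velocity V = Q/A = 0.0002495/0.0005289 = 0.4717 m/s.
Reynolds number Re = ρVD/μ = 1.033 · 0.4717 · 0.02595 / 1.73e-05 = 730.9.
Re < 2300 → laminar flow, so f = 64/Re = 64/730.9 = 0.08757 (the turbulent correlation is not needed).
Darcy-Weisbach: ΔP = f(L/D)(ρV²/2) = 0.08757·(25.13/0.02595)·(1.033·0.4717²/2) = 0.08757·968.4·0.1149 = 9.745 Pa.
Pumping power P = QΔP = 0.0002495·9.745 = 0.0024310 W = 0.002431 W.

P ≈ 0.002431 W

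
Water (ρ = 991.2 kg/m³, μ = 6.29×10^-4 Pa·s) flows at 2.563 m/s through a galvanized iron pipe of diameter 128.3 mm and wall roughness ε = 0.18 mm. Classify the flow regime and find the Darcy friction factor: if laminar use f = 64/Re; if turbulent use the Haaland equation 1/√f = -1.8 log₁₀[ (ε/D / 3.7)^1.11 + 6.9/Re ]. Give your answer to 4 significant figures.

Re = ρVD/μ = 991.2·2.563·0.1283/0.000629 = 5.182e+05.
Re > 4000 → turbulent. ε/D = 0.00018/0.1283 = 0.0014; Haaland: 1/√f = -1.8 log₁₀[0.000159 + 1.33e-05] = 6.773, so f = 0.0218.

f ≈ 0.02180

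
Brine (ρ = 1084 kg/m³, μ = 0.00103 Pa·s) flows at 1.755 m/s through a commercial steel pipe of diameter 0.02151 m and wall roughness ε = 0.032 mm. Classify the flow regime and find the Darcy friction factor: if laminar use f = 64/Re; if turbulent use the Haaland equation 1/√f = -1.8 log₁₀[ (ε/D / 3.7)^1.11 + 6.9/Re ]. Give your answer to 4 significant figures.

Re = ρVD/μ = 1084·1.755·0.02151/0.00103 = 3.973e+04.
Re > 4000 → turbulent. ε/D = 3.2e-05/0.02151 = 0.00149; Haaland: 1/√f = -1.8 log₁₀[0.00017 + 0.000174] = 6.235, so f = 0.02573.

f ≈ 0.02573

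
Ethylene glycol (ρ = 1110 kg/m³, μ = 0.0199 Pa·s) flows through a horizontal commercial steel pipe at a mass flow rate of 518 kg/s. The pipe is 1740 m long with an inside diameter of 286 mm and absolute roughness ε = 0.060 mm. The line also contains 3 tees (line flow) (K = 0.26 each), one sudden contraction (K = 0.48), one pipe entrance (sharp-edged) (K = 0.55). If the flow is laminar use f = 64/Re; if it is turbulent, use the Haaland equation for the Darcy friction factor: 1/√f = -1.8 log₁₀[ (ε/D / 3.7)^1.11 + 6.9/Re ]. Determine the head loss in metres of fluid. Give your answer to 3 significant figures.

A = πD²/4 = π(0.286)²/4 = 0.06424 m²; mean velocity V = ṁ/(ρA) = 518/(1110 · 0.06424) = 7.264 m/s.
Reynolds number Re = ρVD/μ = 1110 · 7.264 · 0.286 / 0.0199 = 1.159e+05.
Re > 4000 → turbulent. Relative roughness ε/D = 6e-05/0.286 = 0.00021. Haaland: 1/√f = -1.8 log₁₀[(0.00021/3.7)^1.11 + 6.9/1.159e+05] = -1.8 log₁₀[1.93e-05 + 5.95e-05] = 7.385, so f = 0.01833.
Total minor-loss coefficient ΣK = 3·0.26 + 1·0.48 + 1·0.55 = 1.81.
ΔP = [f·L/D + ΣK]·(ρV²/2) = [0.01833·1740/0.286 + 1.81]·(1110·7.264²/2) = [111.5 + 1.81]·2.929e+04 = 3.32e+06 Pa.
Head loss h_f = ΔP/(ρg) = 3.32e+06/(1110·9.81) = 305 m.

h_f ≈ 305 m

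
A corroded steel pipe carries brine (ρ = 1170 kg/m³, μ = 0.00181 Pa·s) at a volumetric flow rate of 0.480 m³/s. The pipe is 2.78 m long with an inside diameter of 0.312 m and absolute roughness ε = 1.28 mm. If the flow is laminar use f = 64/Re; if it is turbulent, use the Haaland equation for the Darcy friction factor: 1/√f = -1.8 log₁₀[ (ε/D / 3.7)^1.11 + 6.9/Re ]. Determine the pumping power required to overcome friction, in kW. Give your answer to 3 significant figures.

P ≈ 2.84 kW

Cross-sectional area A = πD²/4 = π(0.312)²/4 = 0.07645 m²; mean velocity V = Q/A = 0.48/0.07645 = 6.278 m/s.
Reynolds number Re = ρVD/μ = 1170 · 6.278 · 0.312 / 0.00181 = 1.266e+06.
Re > 4000 → turbulent. Relative roughness ε/D = 0.00128/0.312 = 0.0041. Haaland: 1/√f = -1.8 log₁₀[(0.0041/3.7)^1.11 + 6.9/1.266e+06] = -1.8 log₁₀[0.000525 + 5.45e-06] = 5.896, so f = 0.02876.
Darcy-Weisbach: ΔP = f(L/D)(ρV²/2) = 0.02876·(2.78/0.312)·(1170·6.278²/2) = 0.02876·8.91·2.306e+04 = 5910 Pa.
Pumping power P = QΔP = 0.48·5910 = 2837 W = 2.84 kW.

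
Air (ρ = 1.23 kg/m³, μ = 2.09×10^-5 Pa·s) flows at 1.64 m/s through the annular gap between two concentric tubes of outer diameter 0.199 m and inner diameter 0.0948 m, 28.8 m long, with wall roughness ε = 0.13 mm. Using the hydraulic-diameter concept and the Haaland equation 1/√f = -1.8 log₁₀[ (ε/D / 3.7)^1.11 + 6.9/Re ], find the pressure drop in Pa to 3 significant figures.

Hydraulic diameter D_h = 4A/P = D_o - D_i = 0.199 - 0.0948 = 0.1042 m.
Re = ρVD_h/μ = 1.23·1.64·0.1042/2.09e-05 = 1.006e+04.
ε/D_h = 0.00013/0.1042 = 0.00125; Haaland gives 1/√f = -1.8 log₁₀[0.00014+0.000686] = 5.549, so f = 0.03247.
ΔP = f(L/D_h)(ρV²/2) = 0.03247·28.8/0.1042·1.654 = 14.85 Pa.

ΔP ≈ 14.8 Pa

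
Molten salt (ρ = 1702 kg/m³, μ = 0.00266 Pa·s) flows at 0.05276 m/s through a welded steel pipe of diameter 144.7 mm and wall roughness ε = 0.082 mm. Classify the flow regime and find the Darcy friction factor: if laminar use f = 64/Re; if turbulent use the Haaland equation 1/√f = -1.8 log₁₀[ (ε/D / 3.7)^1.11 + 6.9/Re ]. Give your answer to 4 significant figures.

f ≈ 0.03847

Re = ρVD/μ = 1702·0.05276·0.1447/0.00266 = 4885.
Re > 4000 → turbulent. ε/D = 8.2e-05/0.1447 = 0.000567; Haaland: 1/√f = -1.8 log₁₀[5.83e-05 + 0.00141] = 5.098, so f = 0.03847.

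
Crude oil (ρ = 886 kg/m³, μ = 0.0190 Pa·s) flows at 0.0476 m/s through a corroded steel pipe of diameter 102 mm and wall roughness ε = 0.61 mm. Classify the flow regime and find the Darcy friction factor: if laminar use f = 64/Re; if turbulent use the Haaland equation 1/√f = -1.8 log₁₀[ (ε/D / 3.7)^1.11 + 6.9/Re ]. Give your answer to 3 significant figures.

Re = ρVD/μ = 886·0.0476·0.102/0.019 = 226.4.
Re < 2300 → laminar, so f = 64/Re = 0.2827 (roughness is irrelevant in laminar flow).

f ≈ 0.283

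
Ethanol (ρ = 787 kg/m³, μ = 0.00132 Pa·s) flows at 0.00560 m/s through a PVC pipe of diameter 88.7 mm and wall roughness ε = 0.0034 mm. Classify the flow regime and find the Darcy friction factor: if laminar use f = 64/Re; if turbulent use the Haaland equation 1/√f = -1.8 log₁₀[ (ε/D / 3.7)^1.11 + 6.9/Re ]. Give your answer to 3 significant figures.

Re = ρVD/μ = 787·0.0056·0.0887/0.00132 = 296.2.
Re < 2300 → laminar, so f = 64/Re = 0.2161 (roughness is irrelevant in laminar flow).

f ≈ 0.216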